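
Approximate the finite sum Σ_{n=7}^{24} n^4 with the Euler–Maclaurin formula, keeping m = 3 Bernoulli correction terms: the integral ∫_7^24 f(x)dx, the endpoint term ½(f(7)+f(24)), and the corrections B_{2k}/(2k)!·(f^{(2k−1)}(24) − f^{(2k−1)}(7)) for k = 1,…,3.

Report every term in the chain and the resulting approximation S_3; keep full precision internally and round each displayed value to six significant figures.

∫_7^24 x^4 dx evaluates to 1.58916e+06.
½[f(7) + f(24)] = ½[2401.00 + 331776] = 167088.
Running total after boundary: 1.75625e+06.
k=1: B_{2}/(2)! × [f^{(1)}(24) − f^{(1)}(7)] = 1/12 × (55296.0 − 1372.00) = 4493.67.
After k=1: 1.76075e+06.
k=2: B_{4}/(4)! × [f^{(3)}(24) − f^{(3)}(7)] = −1/720 × (576.000 − 168.000) = -0.566667.
After k=2: 1.76074e+06.
k=3: B_{6}/(6)! × [f^{(5)}(24) − f^{(5)}(7)] = 1/30240 × (0.00000 − 0.00000) = 0.00000.

S_3 ≈ 1.76074e+06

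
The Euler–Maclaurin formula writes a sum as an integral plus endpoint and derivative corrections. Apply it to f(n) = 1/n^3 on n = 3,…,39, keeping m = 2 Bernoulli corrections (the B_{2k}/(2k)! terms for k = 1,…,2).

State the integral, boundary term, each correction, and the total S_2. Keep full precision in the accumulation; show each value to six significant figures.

Integral: ∫_3^39 1/x^3 dx = 0.0552268.
Endpoint term: (f(3) + f(39))/2 = (0.0370370 + 1.68580e-05)/2 = 0.0185269.
So far: 0.0737538.
k=1: B_{2}/(2)! × [f^{(1)}(39) − f^{(1)}(3)] = 1/12 × (-1.29677e-06 − (-0.0370370)) = 0.00308631.
Running total after k=1: 0.0768401.
k=2: B_{4}/(4)! × [f^{(3)}(39) − f^{(3)}(3)] = −1/720 × (-1.70515e-08 − (-0.0823045)) = -0.000114312.

S_2 ≈ 0.0767258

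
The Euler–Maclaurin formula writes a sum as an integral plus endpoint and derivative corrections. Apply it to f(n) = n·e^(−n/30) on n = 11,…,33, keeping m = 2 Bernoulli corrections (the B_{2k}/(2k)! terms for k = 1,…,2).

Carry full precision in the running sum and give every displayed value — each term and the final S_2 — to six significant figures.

S_2 ≈ 232.578

∫_11^33 x·e^(−x/30) dx evaluates to 223.314.
Boundary: ½(f(11) + f(33)) = ½(7.62345 + 10.9847) = 9.30410.
Integral + boundary = 232.618.
Order-1 term: 1/12 · (-0.0332871 − 0.438926) = -0.0393511.
Partial sum through k=1: 232.578.
Order-2 term: −1/720 · (0.000702728 − 0.00202779) = 1.84036e-06.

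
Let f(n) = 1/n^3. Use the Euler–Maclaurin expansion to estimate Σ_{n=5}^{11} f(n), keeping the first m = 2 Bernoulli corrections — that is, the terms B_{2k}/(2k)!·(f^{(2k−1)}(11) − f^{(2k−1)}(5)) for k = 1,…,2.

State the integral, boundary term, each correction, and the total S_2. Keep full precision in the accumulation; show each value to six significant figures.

The integral term ∫_5^11 1/x^3 dx = 0.0158678.
Endpoint term: (f(5) + f(11))/2 = (0.00800000 + 0.000751315)/2 = 0.00437566.
Running total after boundary: 0.0202434.
Order-1 term: 1/12 · (-0.000204904 − (-0.00480000)) = 0.000382925.
After k=1: 0.0206264.
Order-2 term: −1/720 · (-3.38684e-05 − (-0.00384000)) = -5.28629e-06.

S_2 ≈ 0.0206211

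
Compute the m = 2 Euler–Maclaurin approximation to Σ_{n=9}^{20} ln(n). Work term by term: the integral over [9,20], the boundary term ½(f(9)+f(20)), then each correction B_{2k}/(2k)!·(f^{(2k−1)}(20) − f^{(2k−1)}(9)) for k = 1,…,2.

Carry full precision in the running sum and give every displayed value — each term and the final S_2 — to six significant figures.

Integral: ∫_9^20 ln(x) dx = 29.1396.
Endpoint term: (f(9) + f(20))/2 = (2.19722 + 2.99573)/2 = 2.59648.
Running total after boundary: 31.7361.
Order-1 term: 1/12 · (0.0500000 − 0.111111) = -0.00509259.
Partial sum through k=1: 31.7310.
Order-2 term: −1/720 · (0.000250000 − 0.00274348) = 3.46317e-06.

S_2 ≈ 31.7310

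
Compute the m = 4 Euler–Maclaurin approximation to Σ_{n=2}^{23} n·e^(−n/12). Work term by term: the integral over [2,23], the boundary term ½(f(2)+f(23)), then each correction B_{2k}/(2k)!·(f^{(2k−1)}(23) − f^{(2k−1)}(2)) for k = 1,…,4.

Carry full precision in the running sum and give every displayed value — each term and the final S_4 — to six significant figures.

S_4 ≈ 82.8965

Integral: ∫_2^23 x·e^(−x/12) dx = 80.4284.
Boundary: ½(f(2) + f(23)) = ½(1.69296 + 3.38322) = 2.53809.
So far: 82.9665.
Correction k=1: B_{2}/2! · (f^{(1)}(23) − f^{(1)}(2)) = 1/12 · (-0.134838 − 0.705401) = -0.0700200.
Running total after k=1: 82.8965.
Correction k=2: B_{4}/4! · (f^{(3)}(23) − f^{(3)}(2)) = −1/720 · (0.00110663 − 0.0166553) = 2.15954e-05.
Running total after k=2: 82.8965.
Correction k=3: B_{6}/6! · (f^{(5)}(23) − f^{(5)}(2)) = 1/30240 · (2.18725e-05 − 0.000197306) = -5.80136e-09.
Running total after k=3: 82.8965.
Correction k=4: B_{8}/8! · (f^{(7)}(23) − f^{(7)}(2)) = −1/1209600 · (2.50417e-07 − 1.93715e-06) = 1.39445e-12.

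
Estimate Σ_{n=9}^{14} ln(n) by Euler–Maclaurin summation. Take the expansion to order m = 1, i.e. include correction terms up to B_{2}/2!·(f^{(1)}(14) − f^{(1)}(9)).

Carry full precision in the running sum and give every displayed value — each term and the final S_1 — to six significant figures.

S_1 ≈ 14.5866

Integral: ∫_9^14 ln(x) dx = 12.1718.
Endpoint term: (f(9) + f(14))/2 = (2.19722 + 2.63906)/2 = 2.41814.
So far: 14.5899.
Correction k=1: B_{2}/2! · (f^{(1)}(14) − f^{(1)}(9)) = 1/12 · (0.0714286 − 0.111111) = -0.00330688.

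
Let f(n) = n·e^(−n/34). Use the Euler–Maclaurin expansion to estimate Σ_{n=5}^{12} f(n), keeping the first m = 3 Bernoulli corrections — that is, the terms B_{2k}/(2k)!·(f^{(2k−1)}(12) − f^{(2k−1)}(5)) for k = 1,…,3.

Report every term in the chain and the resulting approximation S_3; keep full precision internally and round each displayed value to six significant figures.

∫_5^12 x·e^(−x/34) dx evaluates to 45.7651.
½[f(5) + f(12)] = ½[4.31622 + 8.43142] = 6.37382.
Running total after boundary: 52.1389.
k=1: B_{2}/(2)! × [f^{(1)}(12) − f^{(1)}(5)] = 1/12 × (0.454636 − 0.736296) = -0.0234717.
Partial sum through k=1: 52.1155.
k=2: B_{4}/(4)! × [f^{(3)}(12) − f^{(3)}(5)] = −1/720 × (0.00160889 − 0.00213043) = 7.24372e-07.
Partial sum through k=2: 52.1155.
k=3: B_{6}/(6)! × [f^{(5)}(12) − f^{(5)}(5)] = 1/30240 × (2.44333e-06 − 3.13489e-06) = -2.28691e-11.

S_3 ≈ 52.1155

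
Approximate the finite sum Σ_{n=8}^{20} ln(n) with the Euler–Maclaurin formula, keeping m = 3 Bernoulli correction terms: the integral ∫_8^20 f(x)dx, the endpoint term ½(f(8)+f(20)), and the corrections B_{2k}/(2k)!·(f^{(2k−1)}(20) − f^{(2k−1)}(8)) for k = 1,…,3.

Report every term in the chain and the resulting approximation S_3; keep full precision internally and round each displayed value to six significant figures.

∫_8^20 ln(x) dx evaluates to 31.2791.
Boundary: ½(f(8) + f(20)) = ½(2.07944 + 2.99573) = 2.53759.
So far: 33.8167.
k=1: B_{2}/(2)! × [f^{(1)}(20) − f^{(1)}(8)] = 1/12 × (0.0500000 − 0.125000) = -0.00625000.
Partial sum through k=1: 33.8105.
k=2: B_{4}/(4)! × [f^{(3)}(20) − f^{(3)}(8)] = −1/720 × (0.000250000 − 0.00390625) = 5.07812e-06.
Partial sum through k=2: 33.8105.
k=3: B_{6}/(6)! × [f^{(5)}(20) − f^{(5)}(8)] = 1/30240 × (7.50000e-06 − 0.000732422) = -2.39723e-08.

S_3 ≈ 33.8105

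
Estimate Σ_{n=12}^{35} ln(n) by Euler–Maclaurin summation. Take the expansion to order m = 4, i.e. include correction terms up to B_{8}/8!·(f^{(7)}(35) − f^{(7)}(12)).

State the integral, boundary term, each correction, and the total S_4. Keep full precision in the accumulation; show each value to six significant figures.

S_4 ≈ 74.6339

∫_12^35 ln(x) dx evaluates to 71.6183.
½[f(12) + f(35)] = ½[2.48491 + 3.55535] = 3.02013.
So far: 74.6384.
k=1: B_{2}/(2)! × [f^{(1)}(35) − f^{(1)}(12)] = 1/12 × (0.0285714 − 0.0833333) = -0.00456349.
After k=1: 74.6339.
k=2: B_{4}/(4)! × [f^{(3)}(35) − f^{(3)}(12)] = −1/720 × (4.66472e-05 − 0.00115741) = 1.54272e-06.
After k=2: 74.6339.
k=3: B_{6}/(6)! × [f^{(5)}(35) − f^{(5)}(12)] = 1/30240 × (4.56952e-07 − 9.64506e-05) = -3.17439e-09.
After k=3: 74.6339.
k=4: B_{8}/(8)! × [f^{(7)}(35) − f^{(7)}(12)] = −1/1209600 × (1.11907e-08 − 2.00939e-05) = 1.66028e-11.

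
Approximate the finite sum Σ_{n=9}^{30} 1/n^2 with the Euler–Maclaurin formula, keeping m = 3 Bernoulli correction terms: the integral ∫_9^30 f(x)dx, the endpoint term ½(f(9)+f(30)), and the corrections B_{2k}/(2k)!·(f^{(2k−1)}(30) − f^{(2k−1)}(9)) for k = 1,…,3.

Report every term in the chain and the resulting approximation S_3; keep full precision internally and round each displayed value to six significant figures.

∫_9^30 1/x^2 dx evaluates to 0.0777778.
½[f(9) + f(30)] = ½[0.0123457 + 0.00111111] = 0.00672840.
Running total after boundary: 0.0845062.
Correction k=1: B_{2}/2! · (f^{(1)}(30) − f^{(1)}(9)) = 1/12 · (-7.40741e-05 − (-0.00274348)) = 0.000222451.
Partial sum through k=1: 0.0847286.
Correction k=2: B_{4}/4! · (f^{(3)}(30) − f^{(3)}(9)) = −1/720 · (-9.87654e-07 − (-0.000406442)) = -5.63131e-07.
Partial sum through k=2: 0.0847281.
Correction k=3: B_{6}/6! · (f^{(5)}(30) − f^{(5)}(9)) = 1/30240 · (-3.29218e-08 − (-0.000150534)) = 4.97689e-09.

S_3 ≈ 0.0847281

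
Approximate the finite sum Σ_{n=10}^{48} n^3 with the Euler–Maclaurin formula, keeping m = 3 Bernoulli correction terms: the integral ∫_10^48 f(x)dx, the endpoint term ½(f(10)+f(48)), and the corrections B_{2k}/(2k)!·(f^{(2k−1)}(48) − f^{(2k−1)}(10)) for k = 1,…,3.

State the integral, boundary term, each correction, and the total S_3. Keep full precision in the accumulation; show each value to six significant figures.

∫_10^48 x^3 dx evaluates to 1.32460e+06.
½[f(10) + f(48)] = ½[1000.00 + 110592] = 55796.0.
So far: 1.38040e+06.
Order-1 term: 1/12 · (6912.00 − 300.000) = 551.000.
Running total after k=1: 1.38095e+06.
Order-2 term: −1/720 · (6.00000 − 6.00000) = 0.00000.
Running total after k=2: 1.38095e+06.
Order-3 term: 1/30240 · (0.00000 − 0.00000) = 0.00000.

S_3 ≈ 1.38095e+06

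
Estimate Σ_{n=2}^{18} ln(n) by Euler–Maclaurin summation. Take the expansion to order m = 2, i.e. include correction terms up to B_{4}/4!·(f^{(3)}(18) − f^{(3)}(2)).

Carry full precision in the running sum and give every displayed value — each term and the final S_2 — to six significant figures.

Integral: ∫_2^18 ln(x) dx = 34.6404.
Boundary: ½(f(2) + f(18)) = ½(0.693147 + 2.89037) = 1.79176.
Integral + boundary = 36.4322.
Order-1 term: 1/12 · (0.0555556 − 0.500000) = -0.0370370.
Partial sum through k=1: 36.3951.
Order-2 term: −1/720 · (0.000342936 − 0.250000) = 0.000346746.

S_2 ≈ 36.3955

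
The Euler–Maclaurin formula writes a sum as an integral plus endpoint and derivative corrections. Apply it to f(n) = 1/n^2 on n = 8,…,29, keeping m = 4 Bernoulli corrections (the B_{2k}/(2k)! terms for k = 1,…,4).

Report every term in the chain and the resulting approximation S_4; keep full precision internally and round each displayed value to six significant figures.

The integral term ∫_8^29 1/x^2 dx = 0.0905172.
Boundary: ½(f(8) + f(29)) = ½(0.0156250 + 0.00118906) = 0.00840703.
Integral + boundary = 0.0989243.
Order-1 term: 1/12 · (-8.20042e-05 − (-0.00390625)) = 0.000318687.
Running total after k=1: 0.0992430.
Order-2 term: −1/720 · (-1.17010e-06 − (-0.000732422)) = -1.01563e-06.
Running total after k=2: 0.0992419.
Order-3 term: 1/30240 · (-4.17394e-08 − (-0.000343323)) = 1.13519e-08.
Running total after k=3: 0.0992420.
Order-4 term: −1/1209600 · (-2.77932e-09 − (-0.000300407)) = -2.48350e-10.

S_4 ≈ 0.0992420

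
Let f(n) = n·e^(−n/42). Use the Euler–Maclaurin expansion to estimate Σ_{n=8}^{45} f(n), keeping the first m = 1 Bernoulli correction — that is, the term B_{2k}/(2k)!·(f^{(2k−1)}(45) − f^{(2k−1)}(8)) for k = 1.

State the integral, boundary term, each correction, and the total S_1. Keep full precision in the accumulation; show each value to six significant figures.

S_1 ≈ 495.179

The integral term ∫_8^45 x·e^(−x/42) dx = 484.224.
Endpoint term: (f(8) + f(45))/2 = (6.61252 + 15.4133)/2 = 11.0129.
So far: 495.236.
k=1: B_{2}/(2)! × [f^{(1)}(45) − f^{(1)}(8)] = 1/12 × (-0.0244656 − 0.669124) = -0.0577992.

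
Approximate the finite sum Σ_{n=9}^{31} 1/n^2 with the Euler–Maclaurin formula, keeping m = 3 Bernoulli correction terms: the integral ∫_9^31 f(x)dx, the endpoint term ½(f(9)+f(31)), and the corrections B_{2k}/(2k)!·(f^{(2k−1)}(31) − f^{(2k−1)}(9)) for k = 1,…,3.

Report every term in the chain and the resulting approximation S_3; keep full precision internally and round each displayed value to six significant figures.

S_3 ≈ 0.0857686

∫_9^31 1/x^2 dx evaluates to 0.0788530.
Endpoint term: (f(9) + f(31))/2 = (0.0123457 + 0.00104058)/2 = 0.00669313.
So far: 0.0855462.
Order-1 term: 1/12 · (-6.71344e-05 − (-0.00274348)) = 0.000223029.
After k=1: 0.0857692.
Order-2 term: −1/720 · (-8.38306e-07 − (-0.000406442)) = -5.63339e-07.
After k=2: 0.0857686.
Order-3 term: 1/30240 · (-2.61698e-08 − (-0.000150534)) = 4.97711e-09.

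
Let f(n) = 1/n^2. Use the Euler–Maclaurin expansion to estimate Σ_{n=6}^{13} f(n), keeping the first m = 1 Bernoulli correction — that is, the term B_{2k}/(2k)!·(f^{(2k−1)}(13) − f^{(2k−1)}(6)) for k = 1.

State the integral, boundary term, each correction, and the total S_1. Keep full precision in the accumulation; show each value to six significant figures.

∫_6^13 1/x^2 dx evaluates to 0.0897436.
Boundary: ½(f(6) + f(13)) = ½(0.0277778 + 0.00591716) = 0.0168475.
Integral + boundary = 0.106591.
k=1: B_{2}/(2)! × [f^{(1)}(13) − f^{(1)}(6)] = 1/12 × (-0.000910332 − (-0.00925926)) = 0.000695744.

S_1 ≈ 0.107287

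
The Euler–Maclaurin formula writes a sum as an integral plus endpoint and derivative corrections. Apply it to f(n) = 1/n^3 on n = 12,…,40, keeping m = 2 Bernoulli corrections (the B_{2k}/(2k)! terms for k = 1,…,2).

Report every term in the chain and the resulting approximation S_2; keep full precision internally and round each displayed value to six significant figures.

Integral: ∫_12^40 1/x^3 dx = 0.00315972.
½[f(12) + f(40)] = ½[0.000578704 + 1.56250e-05] = 0.000297164.
Running total after boundary: 0.00345689.
k=1: B_{2}/(2)! × [f^{(1)}(40) − f^{(1)}(12)] = 1/12 × (-1.17187e-06 − (-0.000144676)) = 1.19587e-05.
After k=1: 0.00346885.
k=2: B_{4}/(4)! × [f^{(3)}(40) − f^{(3)}(12)] = −1/720 × (-1.46484e-08 − (-2.00939e-05)) = -2.78878e-08.

S_2 ≈ 0.00346882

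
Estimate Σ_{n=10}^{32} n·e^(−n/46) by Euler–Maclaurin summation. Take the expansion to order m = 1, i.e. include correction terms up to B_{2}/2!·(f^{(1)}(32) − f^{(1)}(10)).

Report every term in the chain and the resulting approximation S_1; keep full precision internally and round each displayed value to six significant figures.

S_1 ≈ 295.140

Integral: ∫_10^32 x·e^(−x/46) dx = 283.177.
Boundary: ½(f(10) + f(32)) = ½(8.04615 + 15.9600) = 12.0031.
Integral + boundary = 295.180.
Correction k=1: B_{2}/2! · (f^{(1)}(32) − f^{(1)}(10)) = 1/12 · (0.151793 − 0.629699) = -0.0398255.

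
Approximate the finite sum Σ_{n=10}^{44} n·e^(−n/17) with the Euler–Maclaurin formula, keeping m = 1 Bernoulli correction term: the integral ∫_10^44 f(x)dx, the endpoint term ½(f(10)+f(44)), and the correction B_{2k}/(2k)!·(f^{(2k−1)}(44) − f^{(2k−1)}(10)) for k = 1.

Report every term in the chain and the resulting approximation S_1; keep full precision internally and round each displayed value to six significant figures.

S_1 ≈ 181.353

The integral term ∫_10^44 x·e^(−x/17) dx = 176.952.
½[f(10) + f(44)] = ½[5.55306 + 3.30671] = 4.42989.
Integral + boundary = 181.382.
Correction k=1: B_{2}/2! · (f^{(1)}(44) − f^{(1)}(10)) = 1/12 · (-0.119360 − 0.228656) = -0.0290013.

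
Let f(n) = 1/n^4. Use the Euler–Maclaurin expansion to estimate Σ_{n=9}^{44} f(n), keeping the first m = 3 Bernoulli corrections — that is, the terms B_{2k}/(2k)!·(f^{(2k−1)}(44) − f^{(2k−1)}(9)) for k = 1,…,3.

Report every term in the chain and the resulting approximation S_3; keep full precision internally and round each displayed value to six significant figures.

The integral term ∫_9^44 1/x^4 dx = 0.000453334.
½[f(9) + f(44)] = ½[0.000152416 + 2.66802e-07] = 7.63413e-05.
Running total after boundary: 0.000529676.
k=1: B_{2}/(2)! × [f^{(1)}(44) − f^{(1)}(9)] = 1/12 × (-2.42547e-08 − (-6.77404e-05)) = 5.64301e-06.
After k=1: 0.000535319.
k=2: B_{4}/(4)! × [f^{(3)}(44) − f^{(3)}(9)] = −1/720 × (-3.75848e-10 − (-2.50890e-05)) = -3.48453e-08.
After k=2: 0.000535284.
k=3: B_{6}/(6)! × [f^{(5)}(44) − f^{(5)}(9)] = 1/30240 × (-1.08716e-11 − (-1.73455e-05)) = 5.73594e-10.

S_3 ≈ 0.000535284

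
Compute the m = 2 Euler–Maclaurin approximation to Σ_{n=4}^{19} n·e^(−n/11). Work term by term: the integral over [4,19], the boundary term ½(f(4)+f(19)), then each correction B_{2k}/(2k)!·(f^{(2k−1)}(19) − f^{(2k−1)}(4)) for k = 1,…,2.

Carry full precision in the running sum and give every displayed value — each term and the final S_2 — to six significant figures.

S_2 ≈ 59.0666

∫_4^19 x·e^(−x/11) dx evaluates to 56.0351.
Endpoint term: (f(4) + f(19))/2 = (2.78058 + 3.37760)/2 = 3.07909.
Integral + boundary = 59.1142.
k=1: B_{2}/(2)! × [f^{(1)}(19) − f^{(1)}(4)] = 1/12 × (-0.129286 − 0.442364) = -0.0476375.
Running total after k=1: 59.0666.
k=2: B_{4}/(4)! × [f^{(3)}(19) − f^{(3)}(4)] = −1/720 × (0.00186984 − 0.0151459) = 1.84389e-05.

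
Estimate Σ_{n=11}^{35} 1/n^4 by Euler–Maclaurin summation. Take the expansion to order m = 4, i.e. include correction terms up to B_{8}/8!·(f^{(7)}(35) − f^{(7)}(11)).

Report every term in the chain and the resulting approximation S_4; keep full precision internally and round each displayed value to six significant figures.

∫_11^35 1/x^4 dx evaluates to 0.000242664.
½[f(11) + f(35)] = ½[6.83013e-05 + 6.66389e-07] = 3.44839e-05.
Integral + boundary = 0.000277148.
Correction k=1: B_{2}/2! · (f^{(1)}(35) − f^{(1)}(11)) = 1/12 · (-7.61587e-08 − (-2.48369e-05)) = 2.06339e-06.
After k=1: 0.000279211.
Correction k=2: B_{4}/4! · (f^{(3)}(35) − f^{(3)}(11)) = −1/720 · (-1.86511e-09 − (-6.15790e-06)) = -8.55004e-09.
After k=2: 0.000279202.
Correction k=3: B_{6}/6! · (f^{(5)}(35) − f^{(5)}(11)) = 1/30240 · (-8.52623e-11 − (-2.84994e-06)) = 9.42411e-11.
After k=3: 0.000279203.
Correction k=4: B_{8}/8! · (f^{(7)}(35) − f^{(7)}(11)) = −1/1209600 · (-6.26417e-12 − (-2.11979e-06)) = -1.75246e-12.

S_4 ≈ 0.000279203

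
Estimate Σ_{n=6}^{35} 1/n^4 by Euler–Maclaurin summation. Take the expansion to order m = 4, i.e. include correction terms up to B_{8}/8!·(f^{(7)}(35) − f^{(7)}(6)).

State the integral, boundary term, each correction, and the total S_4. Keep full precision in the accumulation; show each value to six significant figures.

S_4 ≈ 0.00196386

Integral: ∫_6^35 1/x^4 dx = 0.00153544.
½[f(6) + f(35)] = ½[0.000771605 + 6.66389e-07] = 0.000386136.
So far: 0.00192157.
Order-1 term: 1/12 · (-7.61587e-08 − (-0.000514403)) = 4.28606e-05.
Running total after k=1: 0.00196443.
Order-2 term: −1/720 · (-1.86511e-09 − (-0.000428669)) = -5.95372e-07.
Running total after k=2: 0.00196384.
Order-3 term: 1/30240 · (-8.52623e-11 − (-0.000666819)) = 2.20509e-08.
Running total after k=3: 0.00196386.
Order-4 term: −1/1209600 · (-6.26417e-12 − (-0.00166705)) = -1.37818e-09.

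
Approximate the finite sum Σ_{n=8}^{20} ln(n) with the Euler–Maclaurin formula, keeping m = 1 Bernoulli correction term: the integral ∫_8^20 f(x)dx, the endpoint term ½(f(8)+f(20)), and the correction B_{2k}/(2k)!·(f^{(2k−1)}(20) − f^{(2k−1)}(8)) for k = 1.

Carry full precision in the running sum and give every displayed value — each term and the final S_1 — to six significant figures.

S_1 ≈ 33.8105

∫_8^20 ln(x) dx evaluates to 31.2791.
Boundary: ½(f(8) + f(20)) = ½(2.07944 + 2.99573) = 2.53759.
Running total after boundary: 33.8167.
Correction k=1: B_{2}/2! · (f^{(1)}(20) − f^{(1)}(8)) = 1/12 · (0.0500000 − 0.125000) = -0.00625000.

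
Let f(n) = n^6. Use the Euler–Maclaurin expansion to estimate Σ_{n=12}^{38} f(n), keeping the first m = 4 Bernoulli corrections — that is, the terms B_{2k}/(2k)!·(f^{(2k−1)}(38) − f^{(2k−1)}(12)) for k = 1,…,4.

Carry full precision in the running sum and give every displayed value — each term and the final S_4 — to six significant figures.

S_4 ≈ 1.78864e+10

The integral term ∫_12^38 x^6 dx = 1.63400e+10.
Boundary: ½(f(12) + f(38)) = ½(2.98598e+06 + 3.01094e+09) = 1.50696e+09.
Running total after boundary: 1.78469e+10.
Order-1 term: 1/12 · (4.75411e+08 − 1.49299e+06) = 3.94932e+07.
Partial sum through k=1: 1.78864e+10.
Order-2 term: −1/720 · (6.58464e+06 − 207360) = -8857.33.
Partial sum through k=2: 1.78864e+10.
Order-3 term: 1/30240 · (27360.0 − 8640.00) = 0.619048.
Partial sum through k=3: 1.78864e+10.
Order-4 term: −1/1209600 · (0.00000 − 0.00000) = 0.00000.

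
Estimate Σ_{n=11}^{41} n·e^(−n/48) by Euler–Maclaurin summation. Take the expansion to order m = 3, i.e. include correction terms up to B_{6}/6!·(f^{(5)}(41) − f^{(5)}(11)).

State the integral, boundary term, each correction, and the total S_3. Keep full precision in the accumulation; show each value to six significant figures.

Integral: ∫_11^41 x·e^(−x/48) dx = 433.671.
Boundary: ½(f(11) + f(41)) = ½(8.74716 + 17.4511) = 13.0992.
So far: 446.770.
Correction k=1: B_{2}/2! · (f^{(1)}(41) − f^{(1)}(11)) = 1/12 · (0.0620722 − 0.612964) = -0.0459076.
After k=1: 446.724.
Correction k=2: B_{4}/4! · (f^{(3)}(41) − f^{(3)}(11)) = −1/720 · (0.000396418 − 0.000956318) = 7.77638e-07.
After k=2: 446.724.
Correction k=3: B_{6}/6! · (f^{(5)}(41) − f^{(5)}(11)) = 1/30240 · (3.32420e-07 − 7.14667e-07) = -1.26404e-11.

S_3 ≈ 446.724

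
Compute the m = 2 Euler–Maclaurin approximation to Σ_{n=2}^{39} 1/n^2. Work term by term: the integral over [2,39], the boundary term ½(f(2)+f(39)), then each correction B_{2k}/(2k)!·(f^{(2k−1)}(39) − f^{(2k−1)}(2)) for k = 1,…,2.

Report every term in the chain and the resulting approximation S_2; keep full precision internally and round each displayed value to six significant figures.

S_2 ≈ 0.619477

The integral term ∫_2^39 1/x^2 dx = 0.474359.
½[f(2) + f(39)] = ½[0.250000 + 0.000657462] = 0.125329.
Integral + boundary = 0.599688.
Order-1 term: 1/12 · (-3.37160e-05 − (-0.250000)) = 0.0208305.
After k=1: 0.620518.
Order-2 term: −1/720 · (-2.66004e-07 − (-0.750000)) = -0.00104167.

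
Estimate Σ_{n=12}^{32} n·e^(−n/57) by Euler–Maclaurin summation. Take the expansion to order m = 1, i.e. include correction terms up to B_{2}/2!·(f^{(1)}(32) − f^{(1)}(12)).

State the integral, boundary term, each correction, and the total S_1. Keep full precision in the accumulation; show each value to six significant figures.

S_1 ≈ 306.626

The integral term ∫_12^32 x·e^(−x/57) dx = 292.671.
Endpoint term: (f(12) + f(32))/2 = (9.72189 + 18.2531)/2 = 13.9875.
So far: 306.658.
Correction k=1: B_{2}/2! · (f^{(1)}(32) − f^{(1)}(12)) = 1/12 · (0.250179 − 0.639598) = -0.0324516.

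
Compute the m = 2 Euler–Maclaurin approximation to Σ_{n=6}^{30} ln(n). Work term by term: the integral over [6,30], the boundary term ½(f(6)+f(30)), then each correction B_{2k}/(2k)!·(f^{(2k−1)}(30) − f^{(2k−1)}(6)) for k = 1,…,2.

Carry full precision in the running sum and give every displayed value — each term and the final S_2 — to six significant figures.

∫_6^30 ln(x) dx evaluates to 67.2854.
Endpoint term: (f(6) + f(30))/2 = (1.79176 + 3.40120)/2 = 2.59648.
So far: 69.8818.
k=1: B_{2}/(2)! × [f^{(1)}(30) − f^{(1)}(6)] = 1/12 × (0.0333333 − 0.166667) = -0.0111111.
After k=1: 69.8707.
k=2: B_{4}/(4)! × [f^{(3)}(30) − f^{(3)}(6)] = −1/720 × (7.40741e-05 − 0.00925926) = 1.27572e-05.

S_2 ≈ 69.8707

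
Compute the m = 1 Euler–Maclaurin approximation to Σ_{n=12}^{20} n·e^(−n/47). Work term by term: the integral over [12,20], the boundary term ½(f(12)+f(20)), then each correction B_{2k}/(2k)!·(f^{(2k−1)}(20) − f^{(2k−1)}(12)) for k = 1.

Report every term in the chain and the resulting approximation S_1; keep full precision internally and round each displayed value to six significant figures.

The integral term ∫_12^20 x·e^(−x/47) dx = 90.5315.
Boundary: ½(f(12) + f(20)) = ½(9.29603 + 13.0684) = 11.1822.
Running total after boundary: 101.714.
Order-1 term: 1/12 · (0.375370 − 0.576881) = -0.0167926.

S_1 ≈ 101.697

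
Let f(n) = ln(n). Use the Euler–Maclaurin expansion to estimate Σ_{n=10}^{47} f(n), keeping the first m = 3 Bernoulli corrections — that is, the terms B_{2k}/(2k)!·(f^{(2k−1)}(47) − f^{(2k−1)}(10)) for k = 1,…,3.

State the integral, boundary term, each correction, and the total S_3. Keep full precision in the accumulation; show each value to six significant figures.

Integral: ∫_10^47 ln(x) dx = 120.931.
½[f(10) + f(47)] = ½[2.30259 + 3.85015] = 3.07637.
So far: 124.007.
Correction k=1: B_{2}/2! · (f^{(1)}(47) − f^{(1)}(10)) = 1/12 · (0.0212766 − 0.100000) = -0.00656028.
After k=1: 124.001.
Correction k=2: B_{4}/4! · (f^{(3)}(47) − f^{(3)}(10)) = −1/720 · (1.92636e-05 − 0.00200000) = 2.75102e-06.
After k=2: 124.001.
Correction k=3: B_{6}/6! · (f^{(5)}(47) − f^{(5)}(10)) = 1/30240 · (1.04646e-07 − 0.000240000) = -7.93305e-09.

S_3 ≈ 124.001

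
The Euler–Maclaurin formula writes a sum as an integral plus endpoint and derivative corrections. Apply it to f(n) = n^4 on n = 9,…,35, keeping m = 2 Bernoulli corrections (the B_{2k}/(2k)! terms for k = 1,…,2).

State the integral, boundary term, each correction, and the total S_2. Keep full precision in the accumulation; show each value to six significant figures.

The integral term ∫_9^35 x^4 dx = 1.04926e+07.
Endpoint term: (f(9) + f(35))/2 = (6561.00 + 1.50062e+06)/2 = 753593.
So far: 1.12462e+07.
Correction k=1: B_{2}/2! · (f^{(1)}(35) − f^{(1)}(9)) = 1/12 · (171500 − 2916.00) = 14048.7.
Running total after k=1: 1.12602e+07.
Correction k=2: B_{4}/4! · (f^{(3)}(35) − f^{(3)}(9)) = −1/720 · (840.000 − 216.000) = -0.866667.

S_2 ≈ 1.12602e+07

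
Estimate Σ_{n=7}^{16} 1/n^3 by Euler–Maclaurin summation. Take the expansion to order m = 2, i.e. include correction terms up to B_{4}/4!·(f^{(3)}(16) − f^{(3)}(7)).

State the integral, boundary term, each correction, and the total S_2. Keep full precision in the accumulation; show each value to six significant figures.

S_2 ≈ 0.00993036

∫_7^16 1/x^3 dx evaluates to 0.00825096.
½[f(7) + f(16)] = ½[0.00291545 + 0.000244141] = 0.00157980.
Running total after boundary: 0.00983075.
Order-1 term: 1/12 · (-4.57764e-05 − (-0.00124948)) = 0.000100309.
Running total after k=1: 0.00993106.
Order-2 term: −1/720 · (-3.57628e-06 − (-0.000509992)) = -7.03355e-07.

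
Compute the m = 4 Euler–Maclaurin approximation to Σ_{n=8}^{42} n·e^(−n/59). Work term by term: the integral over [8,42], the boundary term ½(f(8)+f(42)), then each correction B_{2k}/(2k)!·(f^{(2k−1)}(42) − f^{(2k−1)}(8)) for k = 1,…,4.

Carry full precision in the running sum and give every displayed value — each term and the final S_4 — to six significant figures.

S_4 ≈ 541.247

Integral: ∫_8^42 x·e^(−x/59) dx = 527.500.
Endpoint term: (f(8) + f(42))/2 = (6.98558 + 20.6106)/2 = 13.7981.
So far: 541.298.
k=1: B_{2}/(2)! × [f^{(1)}(42) − f^{(1)}(8)] = 1/12 × (0.141396 − 0.754798) = -0.0511168.
After k=1: 541.247.
k=2: B_{4}/(4)! × [f^{(3)}(42) − f^{(3)}(8)] = −1/720 × (0.000322566 − 0.000718527) = 5.49946e-07.
After k=2: 541.247.
k=3: B_{6}/(6)! × [f^{(5)}(42) − f^{(5)}(8)] = 1/30240 × (1.73661e-07 − 3.50537e-07) = -5.84910e-12.
After k=3: 541.247.
k=4: B_{8}/(8)! × [f^{(7)}(42) − f^{(7)}(8)] = −1/1209600 × (7.31562e-11 − 1.42103e-10) = 5.69998e-17.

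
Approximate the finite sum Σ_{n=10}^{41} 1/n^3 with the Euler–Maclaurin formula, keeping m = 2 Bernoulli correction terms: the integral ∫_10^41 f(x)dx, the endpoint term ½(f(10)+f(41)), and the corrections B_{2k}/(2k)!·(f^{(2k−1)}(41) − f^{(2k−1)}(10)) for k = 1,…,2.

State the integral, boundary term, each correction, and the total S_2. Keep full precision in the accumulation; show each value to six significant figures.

∫_10^41 1/x^3 dx evaluates to 0.00470256.
Endpoint term: (f(10) + f(41))/2 = (0.00100000 + 1.45094e-05)/2 = 0.000507255.
Running total after boundary: 0.00520981.
k=1: B_{2}/(2)! × [f^{(1)}(41) − f^{(1)}(10)] = 1/12 × (-1.06166e-06 − (-0.000300000)) = 2.49115e-05.
Partial sum through k=1: 0.00523472.
k=2: B_{4}/(4)! × [f^{(3)}(41) − f^{(3)}(10)] = −1/720 × (-1.26313e-08 − (-6.00000e-05)) = -8.33158e-08.

S_2 ≈ 0.00523464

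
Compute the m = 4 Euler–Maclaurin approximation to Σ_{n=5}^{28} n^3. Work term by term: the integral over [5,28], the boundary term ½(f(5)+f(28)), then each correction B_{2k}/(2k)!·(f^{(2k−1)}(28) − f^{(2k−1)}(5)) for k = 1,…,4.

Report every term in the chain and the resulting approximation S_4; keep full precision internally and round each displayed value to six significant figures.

S_4 ≈ 164736

Integral: ∫_5^28 x^3 dx = 153508.
Boundary: ½(f(5) + f(28)) = ½(125.000 + 21952.0) = 11038.5.
Integral + boundary = 164546.
Order-1 term: 1/12 · (2352.00 − 75.0000) = 189.750.
Running total after k=1: 164736.
Order-2 term: −1/720 · (6.00000 − 6.00000) = 0.00000.
Running total after k=2: 164736.
Order-3 term: 1/30240 · (0.00000 − 0.00000) = 0.00000.
Running total after k=3: 164736.
Order-4 term: −1/1209600 · (0.00000 − 0.00000) = 0.00000.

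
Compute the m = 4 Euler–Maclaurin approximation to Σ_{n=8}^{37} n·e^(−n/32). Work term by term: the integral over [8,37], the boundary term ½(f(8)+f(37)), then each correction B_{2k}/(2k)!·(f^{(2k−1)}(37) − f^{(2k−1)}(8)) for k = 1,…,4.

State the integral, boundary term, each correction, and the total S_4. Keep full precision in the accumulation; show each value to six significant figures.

S_4 ≈ 310.971

The integral term ∫_8^37 x·e^(−x/32) dx = 302.087.
½[f(8) + f(37)] = ½[6.23041 + 11.6426] = 8.93649.
So far: 311.023.
Correction k=1: B_{2}/2! · (f^{(1)}(37) − f^{(1)}(8)) = 1/12 · (-0.0491662 − 0.584101) = -0.0527722.
Running total after k=1: 310.971.
Correction k=2: B_{4}/4! · (f^{(3)}(37) − f^{(3)}(8)) = −1/720 · (0.000566564 − 0.00209151) = 2.11797e-06.
Running total after k=2: 310.971.
Correction k=3: B_{6}/6! · (f^{(5)}(37) − f^{(5)}(8)) = 1/30240 · (1.15346e-06 − 3.52793e-06) = -7.85209e-11.
Running total after k=3: 310.971.
Correction k=4: B_{8}/8! · (f^{(7)}(37) − f^{(7)}(8)) = −1/1209600 · (1.71253e-09 − 4.89587e-09) = 2.63173e-15.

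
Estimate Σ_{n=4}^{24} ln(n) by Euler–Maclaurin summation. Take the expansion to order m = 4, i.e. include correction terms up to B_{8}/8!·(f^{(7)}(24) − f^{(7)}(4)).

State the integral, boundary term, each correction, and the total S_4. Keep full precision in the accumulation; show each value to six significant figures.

S_4 ≈ 52.9930

Integral: ∫_4^24 ln(x) dx = 50.7281.
Endpoint term: (f(4) + f(24))/2 = (1.38629 + 3.17805)/2 = 2.28217.
So far: 53.0103.
k=1: B_{2}/(2)! × [f^{(1)}(24) − f^{(1)}(4)] = 1/12 × (0.0416667 − 0.250000) = -0.0173611.
After k=1: 52.9929.
k=2: B_{4}/(4)! × [f^{(3)}(24) − f^{(3)}(4)] = −1/720 × (0.000144676 − 0.0312500) = 4.32018e-05.
After k=2: 52.9930.
k=3: B_{6}/(6)! × [f^{(5)}(24) − f^{(5)}(4)] = 1/30240 × (3.01408e-06 − 0.0234375) = -7.74950e-07.
After k=3: 52.9930.
k=4: B_{8}/(8)! × [f^{(7)}(24) − f^{(7)}(4)] = −1/1209600 × (1.56983e-07 − 0.0439453) = 3.63303e-08.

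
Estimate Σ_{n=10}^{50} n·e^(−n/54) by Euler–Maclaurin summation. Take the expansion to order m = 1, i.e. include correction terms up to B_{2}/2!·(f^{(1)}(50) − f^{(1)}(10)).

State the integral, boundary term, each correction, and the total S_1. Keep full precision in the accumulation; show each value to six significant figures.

∫_10^50 x·e^(−x/54) dx evaluates to 646.905.
Endpoint term: (f(10) + f(50))/2 = (8.30950 + 19.8082)/2 = 14.0589.
So far: 660.964.
Correction k=1: B_{2}/2! · (f^{(1)}(50) − f^{(1)}(10)) = 1/12 · (0.0293455 − 0.677071) = -0.0539771.

S_1 ≈ 660.910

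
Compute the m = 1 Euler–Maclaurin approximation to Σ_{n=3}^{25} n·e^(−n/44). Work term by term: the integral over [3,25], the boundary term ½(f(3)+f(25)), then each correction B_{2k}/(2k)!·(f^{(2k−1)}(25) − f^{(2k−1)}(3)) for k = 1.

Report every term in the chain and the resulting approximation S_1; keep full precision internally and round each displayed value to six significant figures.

S_1 ≈ 220.071

The integral term ∫_3^25 x·e^(−x/44) dx = 211.640.
½[f(3) + f(25)] = ½[2.80227 + 14.1639] = 8.48307.
Integral + boundary = 220.123.
Correction k=1: B_{2}/2! · (f^{(1)}(25) − f^{(1)}(3)) = 1/12 · (0.244649 − 0.870403) = -0.0521462.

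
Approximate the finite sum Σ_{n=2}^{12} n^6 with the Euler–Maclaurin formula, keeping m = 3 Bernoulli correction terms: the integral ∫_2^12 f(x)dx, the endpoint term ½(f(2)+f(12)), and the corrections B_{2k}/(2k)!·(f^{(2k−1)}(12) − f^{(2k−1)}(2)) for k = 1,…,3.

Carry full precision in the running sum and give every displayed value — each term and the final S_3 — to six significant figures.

S_3 ≈ 6.73595e+06

The integral term ∫_2^12 x^6 dx = 5.11881e+06.
Boundary: ½(f(2) + f(12)) = ½(64.0000 + 2.98598e+06) = 1.49302e+06.
Running total after boundary: 6.61184e+06.
k=1: B_{2}/(2)! × [f^{(1)}(12) − f^{(1)}(2)] = 1/12 × (1.49299e+06 − 192.000) = 124400.
Partial sum through k=1: 6.73624e+06.
k=2: B_{4}/(4)! × [f^{(3)}(12) − f^{(3)}(2)] = −1/720 × (207360 − 960.000) = -286.667.
Partial sum through k=2: 6.73595e+06.
k=3: B_{6}/(6)! × [f^{(5)}(12) − f^{(5)}(2)] = 1/30240 × (8640.00 − 1440.00) = 0.238095.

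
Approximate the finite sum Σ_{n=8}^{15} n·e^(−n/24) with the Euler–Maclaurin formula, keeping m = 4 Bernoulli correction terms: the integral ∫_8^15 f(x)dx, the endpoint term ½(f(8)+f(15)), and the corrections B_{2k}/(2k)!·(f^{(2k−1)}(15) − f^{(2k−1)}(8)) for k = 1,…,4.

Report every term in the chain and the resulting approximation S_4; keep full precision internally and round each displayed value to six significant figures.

S_4 ≈ 56.1489

∫_8^15 x·e^(−x/24) dx evaluates to 49.2913.
Boundary: ½(f(8) + f(15)) = ½(5.73225 + 8.02892) = 6.88059.
Running total after boundary: 56.1719.
Order-1 term: 1/12 · (0.200723 − 0.477688) = -0.0230804.
Partial sum through k=1: 56.1489.
Order-2 term: −1/720 · (0.00220702 − 0.00331727) = 1.54201e-06.
Partial sum through k=2: 56.1489.
Order-3 term: 1/30240 · (7.05828e-06 − 1.00785e-05) = -9.98757e-11.
Partial sum through k=3: 56.1489.
Order-4 term: −1/1209600 · (1.78558e-08 − 2.49963e-08) = 5.90325e-15.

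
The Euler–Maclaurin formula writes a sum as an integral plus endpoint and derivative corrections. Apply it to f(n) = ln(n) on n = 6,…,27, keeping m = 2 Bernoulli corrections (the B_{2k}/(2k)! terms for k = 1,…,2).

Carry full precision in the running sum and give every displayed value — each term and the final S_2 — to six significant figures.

Integral: ∫_6^27 ln(x) dx = 57.2370.
Boundary: ½(f(6) + f(27)) = ½(1.79176 + 3.29584) = 2.54380.
Running total after boundary: 59.7808.
k=1: B_{2}/(2)! × [f^{(1)}(27) − f^{(1)}(6)] = 1/12 × (0.0370370 − 0.166667) = -0.0108025.
Running total after k=1: 59.7700.
k=2: B_{4}/(4)! × [f^{(3)}(27) − f^{(3)}(6)] = −1/720 × (0.000101611 − 0.00925926) = 1.27190e-05.

S_2 ≈ 59.7700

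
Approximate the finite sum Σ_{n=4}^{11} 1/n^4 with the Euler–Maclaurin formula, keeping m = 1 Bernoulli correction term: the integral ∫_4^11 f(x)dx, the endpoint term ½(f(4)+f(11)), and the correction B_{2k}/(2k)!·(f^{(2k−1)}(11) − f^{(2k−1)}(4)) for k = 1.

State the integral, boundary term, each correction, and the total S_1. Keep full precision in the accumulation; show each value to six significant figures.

S_1 ≈ 0.00726862

The integral term ∫_4^11 1/x^4 dx = 0.00495790.
Endpoint term: (f(4) + f(11))/2 = (0.00390625 + 6.83013e-05)/2 = 0.00198728.
Running total after boundary: 0.00694517.
k=1: B_{2}/(2)! × [f^{(1)}(11) − f^{(1)}(4)] = 1/12 × (-2.48369e-05 − (-0.00390625)) = 0.000323451.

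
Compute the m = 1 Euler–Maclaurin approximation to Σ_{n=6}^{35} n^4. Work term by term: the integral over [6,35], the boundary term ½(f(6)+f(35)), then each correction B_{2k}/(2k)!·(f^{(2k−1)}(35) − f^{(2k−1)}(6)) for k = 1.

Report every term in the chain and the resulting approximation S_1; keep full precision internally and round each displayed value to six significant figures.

S_1 ≈ 1.12680e+07

∫_6^35 x^4 dx evaluates to 1.05028e+07.
Endpoint term: (f(6) + f(35))/2 = (1296.00 + 1.50062e+06)/2 = 750960.
Running total after boundary: 1.12538e+07.
k=1: B_{2}/(2)! × [f^{(1)}(35) − f^{(1)}(6)] = 1/12 × (171500 − 864.000) = 14219.7.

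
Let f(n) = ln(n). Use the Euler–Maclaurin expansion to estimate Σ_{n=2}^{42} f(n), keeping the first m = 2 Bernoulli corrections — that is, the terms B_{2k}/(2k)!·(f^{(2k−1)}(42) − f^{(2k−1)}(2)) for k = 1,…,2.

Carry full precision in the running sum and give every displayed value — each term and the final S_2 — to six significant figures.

∫_2^42 ln(x) dx evaluates to 115.596.
½[f(2) + f(42)] = ½[0.693147 + 3.73767] = 2.21541.
Integral + boundary = 117.811.
k=1: B_{2}/(2)! × [f^{(1)}(42) − f^{(1)}(2)] = 1/12 × (0.0238095 − 0.500000) = -0.0396825.
After k=1: 117.772.
k=2: B_{4}/(4)! × [f^{(3)}(42) − f^{(3)}(2)] = −1/720 × (2.69949e-05 − 0.250000) = 0.000347185.

S_2 ≈ 117.772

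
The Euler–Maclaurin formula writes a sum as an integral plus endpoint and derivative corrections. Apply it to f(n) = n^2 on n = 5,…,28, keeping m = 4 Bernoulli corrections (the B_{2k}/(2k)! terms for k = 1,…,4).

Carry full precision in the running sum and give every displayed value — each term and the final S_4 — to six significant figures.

S_4 ≈ 7684.00

Integral: ∫_5^28 x^2 dx = 7275.67.
Endpoint term: (f(5) + f(28))/2 = (25.0000 + 784.000)/2 = 404.500.
Integral + boundary = 7680.17.
Correction k=1: B_{2}/2! · (f^{(1)}(28) − f^{(1)}(5)) = 1/12 · (56.0000 − 10.0000) = 3.83333.
After k=1: 7684.00.
Correction k=2: B_{4}/4! · (f^{(3)}(28) − f^{(3)}(5)) = −1/720 · (0.00000 − 0.00000) = 0.00000.
After k=2: 7684.00.
Correction k=3: B_{6}/6! · (f^{(5)}(28) − f^{(5)}(5)) = 1/30240 · (0.00000 − 0.00000) = 0.00000.
After k=3: 7684.00.
Correction k=4: B_{8}/8! · (f^{(7)}(28) − f^{(7)}(5)) = −1/1209600 · (0.00000 − 0.00000) = 0.00000.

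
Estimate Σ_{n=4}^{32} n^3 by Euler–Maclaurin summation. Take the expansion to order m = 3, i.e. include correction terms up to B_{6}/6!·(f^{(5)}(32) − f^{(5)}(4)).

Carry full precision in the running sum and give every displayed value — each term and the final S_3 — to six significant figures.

S_3 ≈ 278748

Integral: ∫_4^32 x^3 dx = 262080.
½[f(4) + f(32)] = ½[64.0000 + 32768.0] = 16416.0.
Running total after boundary: 278496.
Order-1 term: 1/12 · (3072.00 − 48.0000) = 252.000.
Partial sum through k=1: 278748.
Order-2 term: −1/720 · (6.00000 − 6.00000) = 0.00000.
Partial sum through k=2: 278748.
Order-3 term: 1/30240 · (0.00000 − 0.00000) = 0.00000.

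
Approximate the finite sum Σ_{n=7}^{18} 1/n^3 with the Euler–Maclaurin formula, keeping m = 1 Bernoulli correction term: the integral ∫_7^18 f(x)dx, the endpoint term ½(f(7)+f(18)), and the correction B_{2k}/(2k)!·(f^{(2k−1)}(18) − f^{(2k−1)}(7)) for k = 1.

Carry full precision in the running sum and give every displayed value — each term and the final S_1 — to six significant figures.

Integral: ∫_7^18 1/x^3 dx = 0.00866087.
Endpoint term: (f(7) + f(18))/2 = (0.00291545 + 0.000171468)/2 = 0.00154346.
So far: 0.0102043.
Correction k=1: B_{2}/2! · (f^{(1)}(18) − f^{(1)}(7)) = 1/12 · (-2.85780e-05 − (-0.00124948)) = 0.000101742.

S_1 ≈ 0.0103061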